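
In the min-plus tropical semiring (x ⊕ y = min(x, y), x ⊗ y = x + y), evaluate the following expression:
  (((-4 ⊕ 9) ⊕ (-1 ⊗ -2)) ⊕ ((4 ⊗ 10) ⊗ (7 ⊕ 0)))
(((-4 ⊕ 9) ⊕ (-1 ⊗ -2)) ⊕ ((4 ⊗ 10) ⊗ (7 ⊕ 0))) = -4

Expand innermost to outermost. Recall ⊕ takes the minimum of its arguments and ⊗ takes their sum. Working out the expression (((-4 ⊕ 9) ⊕ (-1 ⊗ -2)) ⊕ ((4 ⊗ 10) ⊗ (7 ⊕ 0))) gives -4.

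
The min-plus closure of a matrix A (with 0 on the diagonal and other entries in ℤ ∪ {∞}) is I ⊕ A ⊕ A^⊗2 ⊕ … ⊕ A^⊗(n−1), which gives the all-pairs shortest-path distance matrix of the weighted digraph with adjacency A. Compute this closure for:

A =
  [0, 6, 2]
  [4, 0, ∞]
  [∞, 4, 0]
Closure =
  [0, 6, 2]
  [4, 0, 6]
  [8, 4, 0]

This is the Floyd-Warshall all-pairs shortest-path computation. For each intermediate vertex k = 0, 1, …, 2, update dist[i][j] ← min(dist[i][j], dist[i][k] + dist[k][j]). The final matrix gives, for each (i, j), the minimum total weight of any directed path from i to j (possibly empty when i = j).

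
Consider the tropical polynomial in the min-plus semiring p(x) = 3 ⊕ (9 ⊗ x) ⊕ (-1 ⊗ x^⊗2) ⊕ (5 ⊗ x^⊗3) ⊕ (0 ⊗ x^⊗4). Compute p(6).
p(6) = 3

A tropical monomial a ⊗ x^⊗i evaluates to a + i · x. Evaluating each term at x = 6:
  Term 0 contributes 3 + 0 · 6 = 3
  Term 1 contributes 9 + 1 · 6 = 15
  Term 2 contributes -1 + 2 · 6 = 11
  Term 3 contributes 5 + 3 · 6 = 23
  Term 4 contributes 0 + 4 · 6 = 24
p(6) = ⊕ of these = min[3, 15, 11, 23, 24] = 3.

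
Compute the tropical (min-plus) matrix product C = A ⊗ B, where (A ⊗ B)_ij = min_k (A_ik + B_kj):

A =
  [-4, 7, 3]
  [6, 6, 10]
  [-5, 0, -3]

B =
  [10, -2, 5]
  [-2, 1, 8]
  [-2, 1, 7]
A ⊗ B =
  [1, -6, 1]
  [4, 4, 11]
  [-5, -7, 0]

Apply the min-plus product entry-by-entry:
  C[0][0] = min over k of (A[0][0] + B[0][0] = -4 + 10 = 6, A[0][1] + B[1][0] = 7 + -2 = 5, A[0][2] + B[2][0] = 3 + -2 = 1) = 1 (attained at k = 2)
  C[0][1] = min over k of (A[0][0] + B[0][1] = -4 + -2 = -6, A[0][1] + B[1][1] = 7 + 1 = 8, A[0][2] + B[2][1] = 3 + 1 = 4) = -6 (attained at k = 0)
  C[0][2] = min over k of (A[0][0] + B[0][2] = -4 + 5 = 1, A[0][1] + B[1][2] = 7 + 8 = 15, A[0][2] + B[2][2] = 3 + 7 = 10) = 1 (attained at k = 0)
  C[1][0] = min over k of (A[1][0] + B[0][0] = 6 + 10 = 16, A[1][1] + B[1][0] = 6 + -2 = 4, A[1][2] + B[2][0] = 10 + -2 = 8) = 4 (attained at k = 1)
  C[1][1] = min over k of (A[1][0] + B[0][1] = 6 + -2 = 4, A[1][1] + B[1][1] = 6 + 1 = 7, A[1][2] + B[2][1] = 10 + 1 = 11) = 4 (attained at k = 0)
  C[1][2] = min over k of (A[1][0] + B[0][2] = 6 + 5 = 11, A[1][1] + B[1][2] = 6 + 8 = 14, A[1][2] + B[2][2] = 10 + 7 = 17) = 11 (attained at k = 0)
  C[2][0] = min over k of (A[2][0] + B[0][0] = -5 + 10 = 5, A[2][1] + B[1][0] = 0 + -2 = -2, A[2][2] + B[2][0] = -3 + -2 = -5) = -5 (attained at k = 2)
  C[2][1] = min over k of (A[2][0] + B[0][1] = -5 + -2 = -7, A[2][1] + B[1][1] = 0 + 1 = 1, A[2][2] + B[2][1] = -3 + 1 = -2) = -7 (attained at k = 0)
  C[2][2] = min over k of (A[2][0] + B[0][2] = -5 + 5 = 0, A[2][1] + B[1][2] = 0 + 8 = 8, A[2][2] + B[2][2] = -3 + 7 = 4) = 0 (attained at k = 0)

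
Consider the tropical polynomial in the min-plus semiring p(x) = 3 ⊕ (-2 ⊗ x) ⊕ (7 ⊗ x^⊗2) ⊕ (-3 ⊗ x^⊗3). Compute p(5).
p(5) = 3

A tropical monomial a ⊗ x^⊗i evaluates to a + i · x. Evaluating each term at x = 5:
  Term 0 contributes 3 + 0 · 5 = 3
  Term 1 contributes -2 + 1 · 5 = 3
  Term 2 contributes 7 + 2 · 5 = 17
  Term 3 contributes -3 + 3 · 5 = 12
p(5) = ⊕ of these = min[3, 3, 17, 12] = 3.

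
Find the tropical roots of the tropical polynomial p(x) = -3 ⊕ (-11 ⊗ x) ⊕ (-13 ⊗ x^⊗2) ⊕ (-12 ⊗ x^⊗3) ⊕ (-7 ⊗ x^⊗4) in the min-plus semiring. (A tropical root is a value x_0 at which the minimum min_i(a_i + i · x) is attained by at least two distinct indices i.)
Roots: {-5, -1, 2, 8}

Each tropical root is a break point of the lower envelope of the lines y = a_i + i · x (there are 5 lines, with slopes 0, 1, ..., 4). Only the lines that attain the minimum somewhere contribute to roots; other lines are dominated. Here the surviving (envelope) indices are i = 4, i = 3, i = 2, i = 1, i = 0.
Intersections between consecutive envelope lines give the roots: for adjacent envelope indices i < j the intersection is x = (a_i − a_j) / (j − i). Reading off the sorted break points: {-5, -1, 2, 8}.
Verification: at each break x_0, at least two indices attain the minimum of min_i(a_i + i · x_0).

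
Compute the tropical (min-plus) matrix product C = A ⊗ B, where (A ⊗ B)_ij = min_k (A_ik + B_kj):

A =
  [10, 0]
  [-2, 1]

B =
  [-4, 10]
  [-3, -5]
A ⊗ B =
  [-3, -5]
  [-6, -4]

Apply the min-plus product entry-by-entry:
  C[0][0] = min over k of (A[0][0] + B[0][0] = 10 + -4 = 6, A[0][1] + B[1][0] = 0 + -3 = -3) = -3 (attained at k = 1)
  C[0][1] = min over k of (A[0][0] + B[0][1] = 10 + 10 = 20, A[0][1] + B[1][1] = 0 + -5 = -5) = -5 (attained at k = 1)
  C[1][0] = min over k of (A[1][0] + B[0][0] = -2 + -4 = -6, A[1][1] + B[1][0] = 1 + -3 = -2) = -6 (attained at k = 0)
  C[1][1] = min over k of (A[1][0] + B[0][1] = -2 + 10 = 8, A[1][1] + B[1][1] = 1 + -5 = -4) = -4 (attained at k = 1)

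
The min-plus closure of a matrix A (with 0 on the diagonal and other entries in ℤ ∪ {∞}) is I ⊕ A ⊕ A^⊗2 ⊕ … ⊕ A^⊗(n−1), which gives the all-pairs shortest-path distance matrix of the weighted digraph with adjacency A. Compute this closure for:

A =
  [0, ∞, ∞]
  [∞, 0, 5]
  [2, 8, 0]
Closure =
  [0, ∞, ∞]
  [7, 0, 5]
  [2, 8, 0]

This is the Floyd-Warshall all-pairs shortest-path computation. For each intermediate vertex k = 0, 1, …, 2, update dist[i][j] ← min(dist[i][j], dist[i][k] + dist[k][j]). The final matrix gives, for each (i, j), the minimum total weight of any directed path from i to j (possibly empty when i = j).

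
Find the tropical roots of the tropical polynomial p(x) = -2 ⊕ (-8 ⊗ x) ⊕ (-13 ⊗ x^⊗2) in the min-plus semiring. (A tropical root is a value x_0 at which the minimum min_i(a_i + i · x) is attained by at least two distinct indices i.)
Roots: {5, 6}

Each tropical root is a break point of the lower envelope of the lines y = a_i + i · x (there are 3 lines, with slopes 0, 1, ..., 2). Only the lines that attain the minimum somewhere contribute to roots; other lines are dominated. Here the surviving (envelope) indices are i = 2, i = 1, i = 0.
Intersections between consecutive envelope lines give the roots: for adjacent envelope indices i < j the intersection is x = (a_i − a_j) / (j − i). Reading off the sorted break points: {5, 6}.
Verification: at each break x_0, at least two indices attain the minimum of min_i(a_i + i · x_0).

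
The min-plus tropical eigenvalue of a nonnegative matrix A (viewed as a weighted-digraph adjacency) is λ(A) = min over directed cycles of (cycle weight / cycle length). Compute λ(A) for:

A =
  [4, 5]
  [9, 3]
λ(A) = 3

Enumerate directed cycles and compute their means (weight / length). Sample:
  cycle 0 → 0: weight = 4, length = 1, mean = 4/1 ≈ 4.000
  cycle 1 → 1: weight = 3, length = 1, mean = 3/1 ≈ 3.000
  cycle 0 → 1 → 0: weight = 14, length = 2, mean = 14/2 ≈ 7.000
  cycle 1 → 0 → 1: weight = 14, length = 2, mean = 14/2 ≈ 7.000
Minimum mean = 3.000, attained e.g. along the cycle 1 → 1 with weight 3 and length 1. So λ(A) = 3/1 = 3.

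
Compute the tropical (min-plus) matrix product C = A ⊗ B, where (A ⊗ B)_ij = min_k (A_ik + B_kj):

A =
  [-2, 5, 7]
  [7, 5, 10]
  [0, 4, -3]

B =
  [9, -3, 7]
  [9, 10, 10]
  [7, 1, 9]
A ⊗ B =
  [7, -5, 5]
  [14, 4, 14]
  [4, -3, 6]

Apply the min-plus product entry-by-entry:
  C[0][0] = min over k of (A[0][0] + B[0][0] = -2 + 9 = 7, A[0][1] + B[1][0] = 5 + 9 = 14, A[0][2] + B[2][0] = 7 + 7 = 14) = 7 (attained at k = 0)
  C[0][1] = min over k of (A[0][0] + B[0][1] = -2 + -3 = -5, A[0][1] + B[1][1] = 5 + 10 = 15, A[0][2] + B[2][1] = 7 + 1 = 8) = -5 (attained at k = 0)
  C[0][2] = min over k of (A[0][0] + B[0][2] = -2 + 7 = 5, A[0][1] + B[1][2] = 5 + 10 = 15, A[0][2] + B[2][2] = 7 + 9 = 16) = 5 (attained at k = 0)
  C[1][0] = min over k of (A[1][0] + B[0][0] = 7 + 9 = 16, A[1][1] + B[1][0] = 5 + 9 = 14, A[1][2] + B[2][0] = 10 + 7 = 17) = 14 (attained at k = 1)
  C[1][1] = min over k of (A[1][0] + B[0][1] = 7 + -3 = 4, A[1][1] + B[1][1] = 5 + 10 = 15, A[1][2] + B[2][1] = 10 + 1 = 11) = 4 (attained at k = 0)
  C[1][2] = min over k of (A[1][0] + B[0][2] = 7 + 7 = 14, A[1][1] + B[1][2] = 5 + 10 = 15, A[1][2] + B[2][2] = 10 + 9 = 19) = 14 (attained at k = 0)
  C[2][0] = min over k of (A[2][0] + B[0][0] = 0 + 9 = 9, A[2][1] + B[1][0] = 4 + 9 = 13, A[2][2] + B[2][0] = -3 + 7 = 4) = 4 (attained at k = 2)
  C[2][1] = min over k of (A[2][0] + B[0][1] = 0 + -3 = -3, A[2][1] + B[1][1] = 4 + 10 = 14, A[2][2] + B[2][1] = -3 + 1 = -2) = -3 (attained at k = 0)
  C[2][2] = min over k of (A[2][0] + B[0][2] = 0 + 7 = 7, A[2][1] + B[1][2] = 4 + 10 = 14, A[2][2] + B[2][2] = -3 + 9 = 6) = 6 (attained at k = 2)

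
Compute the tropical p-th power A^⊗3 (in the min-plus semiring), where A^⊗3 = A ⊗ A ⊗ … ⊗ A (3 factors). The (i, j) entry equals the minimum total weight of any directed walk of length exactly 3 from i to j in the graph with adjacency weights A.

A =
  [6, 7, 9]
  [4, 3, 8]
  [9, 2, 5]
A^⊗3 =
  [14, 13, 18]
  [10, 9, 14]
  [9, 8, 13]

Each entry (A^⊗3)_ij equals the minimum over all length-3 walks i = v_0 → v_1 → … → v_3 = j of Σ_t A[v_t][v_{t+1}]. For example, for (i, j) = (0, 2) we minimise over 9 possible intermediate vertex sequences; the minimum is 18, attained along the walk 0 → 1 → 1 → 2.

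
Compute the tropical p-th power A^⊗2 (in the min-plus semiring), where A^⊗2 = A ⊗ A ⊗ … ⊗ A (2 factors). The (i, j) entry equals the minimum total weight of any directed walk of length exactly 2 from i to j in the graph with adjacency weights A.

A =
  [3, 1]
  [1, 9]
A^⊗2 =
  [2, 4]
  [4, 2]

Each entry (A^⊗2)_ij equals the minimum over all length-2 walks i = v_0 → v_1 → … → v_2 = j of Σ_t A[v_t][v_{t+1}]. For example, for (i, j) = (0, 1) we minimise over 2 possible intermediate vertex sequences; the minimum is 4, attained along the walk 0 → 0 → 1.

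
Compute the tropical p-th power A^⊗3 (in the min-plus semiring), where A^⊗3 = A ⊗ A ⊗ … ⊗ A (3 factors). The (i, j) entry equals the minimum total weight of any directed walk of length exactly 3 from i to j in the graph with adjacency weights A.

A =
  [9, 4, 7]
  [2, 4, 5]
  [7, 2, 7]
A^⊗3 =
  [10, 10, 13]
  [8, 10, 11]
  [8, 8, 11]

Each entry (A^⊗3)_ij equals the minimum over all length-3 walks i = v_0 → v_1 → … → v_3 = j of Σ_t A[v_t][v_{t+1}]. For example, for (i, j) = (0, 2) we minimise over 9 possible intermediate vertex sequences; the minimum is 13, attained along the walk 0 → 1 → 0 → 2.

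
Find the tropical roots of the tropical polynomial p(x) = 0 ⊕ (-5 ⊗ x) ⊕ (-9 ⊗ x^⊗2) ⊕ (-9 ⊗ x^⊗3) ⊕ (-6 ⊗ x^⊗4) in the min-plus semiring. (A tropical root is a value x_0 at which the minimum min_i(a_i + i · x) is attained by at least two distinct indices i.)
Roots: {-3, 0, 4, 5}

Each tropical root is a break point of the lower envelope of the lines y = a_i + i · x (there are 5 lines, with slopes 0, 1, ..., 4). Only the lines that attain the minimum somewhere contribute to roots; other lines are dominated. Here the surviving (envelope) indices are i = 4, i = 3, i = 2, i = 1, i = 0.
Intersections between consecutive envelope lines give the roots: for adjacent envelope indices i < j the intersection is x = (a_i − a_j) / (j − i). Reading off the sorted break points: {-3, 0, 4, 5}.
Verification: at each break x_0, at least two indices attain the minimum of min_i(a_i + i · x_0).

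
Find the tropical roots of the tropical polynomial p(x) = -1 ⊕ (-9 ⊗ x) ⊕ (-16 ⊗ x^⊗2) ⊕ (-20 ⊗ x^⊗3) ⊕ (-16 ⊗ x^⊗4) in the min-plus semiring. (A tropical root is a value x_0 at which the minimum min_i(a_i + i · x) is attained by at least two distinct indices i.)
Roots: {-4, 4, 7, 8}

Each tropical root is a break point of the lower envelope of the lines y = a_i + i · x (there are 5 lines, with slopes 0, 1, ..., 4). Only the lines that attain the minimum somewhere contribute to roots; other lines are dominated. Here the surviving (envelope) indices are i = 4, i = 3, i = 2, i = 1, i = 0.
Intersections between consecutive envelope lines give the roots: for adjacent envelope indices i < j the intersection is x = (a_i − a_j) / (j − i). Reading off the sorted break points: {-4, 4, 7, 8}.
Verification: at each break x_0, at least two indices attain the minimum of min_i(a_i + i · x_0).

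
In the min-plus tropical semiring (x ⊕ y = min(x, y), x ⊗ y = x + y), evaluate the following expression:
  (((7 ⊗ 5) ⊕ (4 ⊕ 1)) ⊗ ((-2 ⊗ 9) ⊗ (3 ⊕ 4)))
(((7 ⊗ 5) ⊕ (4 ⊕ 1)) ⊗ ((-2 ⊗ 9) ⊗ (3 ⊕ 4))) = 11

Expand innermost to outermost. Recall ⊕ takes the minimum of its arguments and ⊗ takes their sum. Working out the expression (((7 ⊗ 5) ⊕ (4 ⊕ 1)) ⊗ ((-2 ⊗ 9) ⊗ (3 ⊕ 4))) gives 11.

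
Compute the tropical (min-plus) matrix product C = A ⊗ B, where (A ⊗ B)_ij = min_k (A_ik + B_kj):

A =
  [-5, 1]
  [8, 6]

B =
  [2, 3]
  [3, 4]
A ⊗ B =
  [-3, -2]
  [9, 10]

Apply the min-plus product entry-by-entry:
  C[0][0] = min over k of (A[0][0] + B[0][0] = -5 + 2 = -3, A[0][1] + B[1][0] = 1 + 3 = 4) = -3 (attained at k = 0)
  C[0][1] = min over k of (A[0][0] + B[0][1] = -5 + 3 = -2, A[0][1] + B[1][1] = 1 + 4 = 5) = -2 (attained at k = 0)
  C[1][0] = min over k of (A[1][0] + B[0][0] = 8 + 2 = 10, A[1][1] + B[1][0] = 6 + 3 = 9) = 9 (attained at k = 1)
  C[1][1] = min over k of (A[1][0] + B[0][1] = 8 + 3 = 11, A[1][1] + B[1][1] = 6 + 4 = 10) = 10 (attained at k = 1)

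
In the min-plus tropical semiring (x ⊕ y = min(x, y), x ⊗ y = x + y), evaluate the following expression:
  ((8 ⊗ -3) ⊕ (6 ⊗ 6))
((8 ⊗ -3) ⊕ (6 ⊗ 6)) = 5

Expand innermost to outermost. Recall ⊕ takes the minimum of its arguments and ⊗ takes their sum. Working out the expression ((8 ⊗ -3) ⊕ (6 ⊗ 6)) gives 5.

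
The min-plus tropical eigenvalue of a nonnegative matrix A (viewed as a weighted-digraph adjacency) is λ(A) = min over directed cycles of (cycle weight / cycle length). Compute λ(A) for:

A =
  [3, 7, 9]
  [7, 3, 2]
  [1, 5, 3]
λ(A) = 3

Enumerate directed cycles and compute their means (weight / length). Sample:
  cycle 0 → 0: weight = 3, length = 1, mean = 3/1 ≈ 3.000
  cycle 1 → 1: weight = 3, length = 1, mean = 3/1 ≈ 3.000
  cycle 2 → 2: weight = 3, length = 1, mean = 3/1 ≈ 3.000
  cycle 0 → 1 → 0: weight = 14, length = 2, mean = 14/2 ≈ 7.000
  cycle 0 → 2 → 0: weight = 10, length = 2, mean = 10/2 ≈ 5.000
  cycle 1 → 0 → 1: weight = 14, length = 2, mean = 14/2 ≈ 7.000
Minimum mean = 3.000, attained e.g. along the cycle 0 → 0 with weight 3 and length 1. So λ(A) = 3/1 = 3.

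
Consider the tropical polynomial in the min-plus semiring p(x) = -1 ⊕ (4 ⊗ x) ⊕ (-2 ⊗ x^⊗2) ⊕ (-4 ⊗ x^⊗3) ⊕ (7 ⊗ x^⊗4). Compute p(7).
p(7) = -1

A tropical monomial a ⊗ x^⊗i evaluates to a + i · x. Evaluating each term at x = 7:
  Term 0 contributes -1 + 0 · 7 = -1
  Term 1 contributes 4 + 1 · 7 = 11
  Term 2 contributes -2 + 2 · 7 = 12
  Term 3 contributes -4 + 3 · 7 = 17
  Term 4 contributes 7 + 4 · 7 = 35
p(7) = ⊕ of these = min[-1, 11, 12, 17, 35] = -1.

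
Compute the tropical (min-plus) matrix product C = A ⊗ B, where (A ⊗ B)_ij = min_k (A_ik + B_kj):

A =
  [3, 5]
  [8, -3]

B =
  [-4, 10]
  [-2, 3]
A ⊗ B =
  [-1, 8]
  [-5, 0]

Apply the min-plus product entry-by-entry:
  C[0][0] = min over k of (A[0][0] + B[0][0] = 3 + -4 = -1, A[0][1] + B[1][0] = 5 + -2 = 3) = -1 (attained at k = 0)
  C[0][1] = min over k of (A[0][0] + B[0][1] = 3 + 10 = 13, A[0][1] + B[1][1] = 5 + 3 = 8) = 8 (attained at k = 1)
  C[1][0] = min over k of (A[1][0] + B[0][0] = 8 + -4 = 4, A[1][1] + B[1][0] = -3 + -2 = -5) = -5 (attained at k = 1)
  C[1][1] = min over k of (A[1][0] + B[0][1] = 8 + 10 = 18, A[1][1] + B[1][1] = -3 + 3 = 0) = 0 (attained at k = 1)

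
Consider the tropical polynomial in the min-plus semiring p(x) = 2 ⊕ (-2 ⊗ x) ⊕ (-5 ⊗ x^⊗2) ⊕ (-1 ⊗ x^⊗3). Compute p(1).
p(1) = -3

A tropical monomial a ⊗ x^⊗i evaluates to a + i · x. Evaluating each term at x = 1:
  Term 0 contributes 2 + 0 · 1 = 2
  Term 1 contributes -2 + 1 · 1 = -1
  Term 2 contributes -5 + 2 · 1 = -3
  Term 3 contributes -1 + 3 · 1 = 2
p(1) = ⊕ of these = min[2, -1, -3, 2] = -3.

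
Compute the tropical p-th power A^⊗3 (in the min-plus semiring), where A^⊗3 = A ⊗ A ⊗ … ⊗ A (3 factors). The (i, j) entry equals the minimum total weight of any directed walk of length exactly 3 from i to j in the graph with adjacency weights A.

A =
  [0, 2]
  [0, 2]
A^⊗3 =
  [0, 2]
  [0, 2]

Each entry (A^⊗3)_ij equals the minimum over all length-3 walks i = v_0 → v_1 → … → v_3 = j of Σ_t A[v_t][v_{t+1}]. For example, for (i, j) = (0, 1) we minimise over 4 possible intermediate vertex sequences; the minimum is 2, attained along the walk 0 → 0 → 0 → 1.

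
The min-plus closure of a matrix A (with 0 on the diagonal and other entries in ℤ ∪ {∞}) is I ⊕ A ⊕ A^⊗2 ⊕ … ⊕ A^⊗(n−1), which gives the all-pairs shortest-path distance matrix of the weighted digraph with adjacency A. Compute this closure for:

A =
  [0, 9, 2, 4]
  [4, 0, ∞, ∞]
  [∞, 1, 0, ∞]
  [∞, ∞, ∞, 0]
Closure =
  [0, 3, 2, 4]
  [4, 0, 6, 8]
  [5, 1, 0, 9]
  [∞, ∞, ∞, 0]

This is the Floyd-Warshall all-pairs shortest-path computation. For each intermediate vertex k = 0, 1, …, 3, update dist[i][j] ← min(dist[i][j], dist[i][k] + dist[k][j]). The final matrix gives, for each (i, j), the minimum total weight of any directed path from i to j (possibly empty when i = j).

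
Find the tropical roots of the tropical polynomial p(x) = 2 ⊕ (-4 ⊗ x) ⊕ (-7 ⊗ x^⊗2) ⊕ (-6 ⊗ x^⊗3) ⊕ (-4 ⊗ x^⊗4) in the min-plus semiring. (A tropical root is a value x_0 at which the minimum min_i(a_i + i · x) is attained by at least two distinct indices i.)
Roots: {-2, -1, 3, 6}

Each tropical root is a break point of the lower envelope of the lines y = a_i + i · x (there are 5 lines, with slopes 0, 1, ..., 4). Only the lines that attain the minimum somewhere contribute to roots; other lines are dominated. Here the surviving (envelope) indices are i = 4, i = 3, i = 2, i = 1, i = 0.
Intersections between consecutive envelope lines give the roots: for adjacent envelope indices i < j the intersection is x = (a_i − a_j) / (j − i). Reading off the sorted break points: {-2, -1, 3, 6}.
Verification: at each break x_0, at least two indices attain the minimum of min_i(a_i + i · x_0).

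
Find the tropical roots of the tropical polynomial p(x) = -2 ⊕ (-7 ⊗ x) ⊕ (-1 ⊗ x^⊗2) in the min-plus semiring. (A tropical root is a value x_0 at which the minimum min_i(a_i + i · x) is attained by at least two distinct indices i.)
Roots: {-6, 5}

Each tropical root is a break point of the lower envelope of the lines y = a_i + i · x (there are 3 lines, with slopes 0, 1, ..., 2). Only the lines that attain the minimum somewhere contribute to roots; other lines are dominated. Here the surviving (envelope) indices are i = 2, i = 1, i = 0.
Intersections between consecutive envelope lines give the roots: for adjacent envelope indices i < j the intersection is x = (a_i − a_j) / (j − i). Reading off the sorted break points: {-6, 5}.
Verification: at each break x_0, at least two indices attain the minimum of min_i(a_i + i · x_0).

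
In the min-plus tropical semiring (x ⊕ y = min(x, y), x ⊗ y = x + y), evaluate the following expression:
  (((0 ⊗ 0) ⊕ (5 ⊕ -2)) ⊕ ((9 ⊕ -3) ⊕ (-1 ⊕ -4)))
(((0 ⊗ 0) ⊕ (5 ⊕ -2)) ⊕ ((9 ⊕ -3) ⊕ (-1 ⊕ -4))) = -4

Expand innermost to outermost. Recall ⊕ takes the minimum of its arguments and ⊗ takes their sum. Working out the expression (((0 ⊗ 0) ⊕ (5 ⊕ -2)) ⊕ ((9 ⊕ -3) ⊕ (-1 ⊕ -4))) gives -4.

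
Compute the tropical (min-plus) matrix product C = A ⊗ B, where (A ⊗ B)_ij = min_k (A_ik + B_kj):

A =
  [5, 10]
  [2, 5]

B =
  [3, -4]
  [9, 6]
A ⊗ B =
  [8, 1]
  [5, -2]

Apply the min-plus product entry-by-entry:
  C[0][0] = min over k of (A[0][0] + B[0][0] = 5 + 3 = 8, A[0][1] + B[1][0] = 10 + 9 = 19) = 8 (attained at k = 0)
  C[0][1] = min over k of (A[0][0] + B[0][1] = 5 + -4 = 1, A[0][1] + B[1][1] = 10 + 6 = 16) = 1 (attained at k = 0)
  C[1][0] = min over k of (A[1][0] + B[0][0] = 2 + 3 = 5, A[1][1] + B[1][0] = 5 + 9 = 14) = 5 (attained at k = 0)
  C[1][1] = min over k of (A[1][0] + B[0][1] = 2 + -4 = -2, A[1][1] + B[1][1] = 5 + 6 = 11) = -2 (attained at k = 0)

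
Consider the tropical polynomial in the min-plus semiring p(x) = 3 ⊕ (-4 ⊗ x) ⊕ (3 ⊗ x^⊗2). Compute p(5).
p(5) = 1

A tropical monomial a ⊗ x^⊗i evaluates to a + i · x. Evaluating each term at x = 5:
  Term 0 contributes 3 + 0 · 5 = 3
  Term 1 contributes -4 + 1 · 5 = 1
  Term 2 contributes 3 + 2 · 5 = 13
p(5) = ⊕ of these = min[3, 1, 13] = 1.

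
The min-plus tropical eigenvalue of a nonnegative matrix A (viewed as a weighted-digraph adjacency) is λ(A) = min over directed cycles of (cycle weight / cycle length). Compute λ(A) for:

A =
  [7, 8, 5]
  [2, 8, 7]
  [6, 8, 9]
λ(A) = 5

Enumerate directed cycles and compute their means (weight / length). Sample:
  cycle 0 → 0: weight = 7, length = 1, mean = 7/1 ≈ 7.000
  cycle 1 → 1: weight = 8, length = 1, mean = 8/1 ≈ 8.000
  cycle 2 → 2: weight = 9, length = 1, mean = 9/1 ≈ 9.000
  cycle 0 → 1 → 0: weight = 10, length = 2, mean = 10/2 ≈ 5.000
  cycle 0 → 2 → 0: weight = 11, length = 2, mean = 11/2 ≈ 5.500
  cycle 1 → 0 → 1: weight = 10, length = 2, mean = 10/2 ≈ 5.000
Minimum mean = 5.000, attained e.g. along the cycle 0 → 1 → 0 with weight 10 and length 2. So λ(A) = 10/2 = 5.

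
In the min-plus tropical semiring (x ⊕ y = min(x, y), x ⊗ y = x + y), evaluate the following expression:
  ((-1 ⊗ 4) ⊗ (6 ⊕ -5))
((-1 ⊗ 4) ⊗ (6 ⊕ -5)) = -2

Expand innermost to outermost. Recall ⊕ takes the minimum of its arguments and ⊗ takes their sum. Working out the expression ((-1 ⊗ 4) ⊗ (6 ⊕ -5)) gives -2.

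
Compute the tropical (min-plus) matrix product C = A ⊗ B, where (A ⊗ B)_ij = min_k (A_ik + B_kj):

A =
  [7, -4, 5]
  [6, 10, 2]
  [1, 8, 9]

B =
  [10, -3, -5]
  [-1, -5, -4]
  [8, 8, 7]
A ⊗ B =
  [-5, -9, -8]
  [9, 3, 1]
  [7, -2, -4]

Apply the min-plus product entry-by-entry:
  C[0][0] = min over k of (A[0][0] + B[0][0] = 7 + 10 = 17, A[0][1] + B[1][0] = -4 + -1 = -5, A[0][2] + B[2][0] = 5 + 8 = 13) = -5 (attained at k = 1)
  C[0][1] = min over k of (A[0][0] + B[0][1] = 7 + -3 = 4, A[0][1] + B[1][1] = -4 + -5 = -9, A[0][2] + B[2][1] = 5 + 8 = 13) = -9 (attained at k = 1)
  C[0][2] = min over k of (A[0][0] + B[0][2] = 7 + -5 = 2, A[0][1] + B[1][2] = -4 + -4 = -8, A[0][2] + B[2][2] = 5 + 7 = 12) = -8 (attained at k = 1)
  C[1][0] = min over k of (A[1][0] + B[0][0] = 6 + 10 = 16, A[1][1] + B[1][0] = 10 + -1 = 9, A[1][2] + B[2][0] = 2 + 8 = 10) = 9 (attained at k = 1)
  C[1][1] = min over k of (A[1][0] + B[0][1] = 6 + -3 = 3, A[1][1] + B[1][1] = 10 + -5 = 5, A[1][2] + B[2][1] = 2 + 8 = 10) = 3 (attained at k = 0)
  C[1][2] = min over k of (A[1][0] + B[0][2] = 6 + -5 = 1, A[1][1] + B[1][2] = 10 + -4 = 6, A[1][2] + B[2][2] = 2 + 7 = 9) = 1 (attained at k = 0)
  C[2][0] = min over k of (A[2][0] + B[0][0] = 1 + 10 = 11, A[2][1] + B[1][0] = 8 + -1 = 7, A[2][2] + B[2][0] = 9 + 8 = 17) = 7 (attained at k = 1)
  C[2][1] = min over k of (A[2][0] + B[0][1] = 1 + -3 = -2, A[2][1] + B[1][1] = 8 + -5 = 3, A[2][2] + B[2][1] = 9 + 8 = 17) = -2 (attained at k = 0)
  C[2][2] = min over k of (A[2][0] + B[0][2] = 1 + -5 = -4, A[2][1] + B[1][2] = 8 + -4 = 4, A[2][2] + B[2][2] = 9 + 7 = 16) = -4 (attained at k = 0)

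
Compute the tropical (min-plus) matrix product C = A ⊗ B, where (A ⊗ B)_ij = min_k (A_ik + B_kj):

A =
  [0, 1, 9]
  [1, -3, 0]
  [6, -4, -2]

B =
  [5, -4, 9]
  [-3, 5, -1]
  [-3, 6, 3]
A ⊗ B =
  [-2, -4, 0]
  [-6, -3, -4]
  [-7, 1, -5]

Apply the min-plus product entry-by-entry:
  C[0][0] = min over k of (A[0][0] + B[0][0] = 0 + 5 = 5, A[0][1] + B[1][0] = 1 + -3 = -2, A[0][2] + B[2][0] = 9 + -3 = 6) = -2 (attained at k = 1)
  C[0][1] = min over k of (A[0][0] + B[0][1] = 0 + -4 = -4, A[0][1] + B[1][1] = 1 + 5 = 6, A[0][2] + B[2][1] = 9 + 6 = 15) = -4 (attained at k = 0)
  C[0][2] = min over k of (A[0][0] + B[0][2] = 0 + 9 = 9, A[0][1] + B[1][2] = 1 + -1 = 0, A[0][2] + B[2][2] = 9 + 3 = 12) = 0 (attained at k = 1)
  C[1][0] = min over k of (A[1][0] + B[0][0] = 1 + 5 = 6, A[1][1] + B[1][0] = -3 + -3 = -6, A[1][2] + B[2][0] = 0 + -3 = -3) = -6 (attained at k = 1)
  C[1][1] = min over k of (A[1][0] + B[0][1] = 1 + -4 = -3, A[1][1] + B[1][1] = -3 + 5 = 2, A[1][2] + B[2][1] = 0 + 6 = 6) = -3 (attained at k = 0)
  C[1][2] = min over k of (A[1][0] + B[0][2] = 1 + 9 = 10, A[1][1] + B[1][2] = -3 + -1 = -4, A[1][2] + B[2][2] = 0 + 3 = 3) = -4 (attained at k = 1)
  C[2][0] = min over k of (A[2][0] + B[0][0] = 6 + 5 = 11, A[2][1] + B[1][0] = -4 + -3 = -7, A[2][2] + B[2][0] = -2 + -3 = -5) = -7 (attained at k = 1)
  C[2][1] = min over k of (A[2][0] + B[0][1] = 6 + -4 = 2, A[2][1] + B[1][1] = -4 + 5 = 1, A[2][2] + B[2][1] = -2 + 6 = 4) = 1 (attained at k = 1)
  C[2][2] = min over k of (A[2][0] + B[0][2] = 6 + 9 = 15, A[2][1] + B[1][2] = -4 + -1 = -5, A[2][2] + B[2][2] = -2 + 3 = 1) = -5 (attained at k = 1)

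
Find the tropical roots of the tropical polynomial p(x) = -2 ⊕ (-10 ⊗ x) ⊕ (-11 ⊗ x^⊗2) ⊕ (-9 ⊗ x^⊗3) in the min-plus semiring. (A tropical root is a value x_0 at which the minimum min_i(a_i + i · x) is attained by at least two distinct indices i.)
Roots: {-2, 1, 8}

Each tropical root is a break point of the lower envelope of the lines y = a_i + i · x (there are 4 lines, with slopes 0, 1, ..., 3). Only the lines that attain the minimum somewhere contribute to roots; other lines are dominated. Here the surviving (envelope) indices are i = 3, i = 2, i = 1, i = 0.
Intersections between consecutive envelope lines give the roots: for adjacent envelope indices i < j the intersection is x = (a_i − a_j) / (j − i). Reading off the sorted break points: {-2, 1, 8}.
Verification: at each break x_0, at least two indices attain the minimum of min_i(a_i + i · x_0).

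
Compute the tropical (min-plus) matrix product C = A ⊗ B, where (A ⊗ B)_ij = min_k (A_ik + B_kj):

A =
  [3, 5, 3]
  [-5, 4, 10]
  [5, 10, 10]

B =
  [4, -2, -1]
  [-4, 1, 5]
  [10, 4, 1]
A ⊗ B =
  [1, 1, 2]
  [-1, -7, -6]
  [6, 3, 4]

Apply the min-plus product entry-by-entry:
  C[0][0] = min over k of (A[0][0] + B[0][0] = 3 + 4 = 7, A[0][1] + B[1][0] = 5 + -4 = 1, A[0][2] + B[2][0] = 3 + 10 = 13) = 1 (attained at k = 1)
  C[0][1] = min over k of (A[0][0] + B[0][1] = 3 + -2 = 1, A[0][1] + B[1][1] = 5 + 1 = 6, A[0][2] + B[2][1] = 3 + 4 = 7) = 1 (attained at k = 0)
  C[0][2] = min over k of (A[0][0] + B[0][2] = 3 + -1 = 2, A[0][1] + B[1][2] = 5 + 5 = 10, A[0][2] + B[2][2] = 3 + 1 = 4) = 2 (attained at k = 0)
  C[1][0] = min over k of (A[1][0] + B[0][0] = -5 + 4 = -1, A[1][1] + B[1][0] = 4 + -4 = 0, A[1][2] + B[2][0] = 10 + 10 = 20) = -1 (attained at k = 0)
  C[1][1] = min over k of (A[1][0] + B[0][1] = -5 + -2 = -7, A[1][1] + B[1][1] = 4 + 1 = 5, A[1][2] + B[2][1] = 10 + 4 = 14) = -7 (attained at k = 0)
  C[1][2] = min over k of (A[1][0] + B[0][2] = -5 + -1 = -6, A[1][1] + B[1][2] = 4 + 5 = 9, A[1][2] + B[2][2] = 10 + 1 = 11) = -6 (attained at k = 0)
  C[2][0] = min over k of (A[2][0] + B[0][0] = 5 + 4 = 9, A[2][1] + B[1][0] = 10 + -4 = 6, A[2][2] + B[2][0] = 10 + 10 = 20) = 6 (attained at k = 1)
  C[2][1] = min over k of (A[2][0] + B[0][1] = 5 + -2 = 3, A[2][1] + B[1][1] = 10 + 1 = 11, A[2][2] + B[2][1] = 10 + 4 = 14) = 3 (attained at k = 0)
  C[2][2] = min over k of (A[2][0] + B[0][2] = 5 + -1 = 4, A[2][1] + B[1][2] = 10 + 5 = 15, A[2][2] + B[2][2] = 10 + 1 = 11) = 4 (attained at k = 0)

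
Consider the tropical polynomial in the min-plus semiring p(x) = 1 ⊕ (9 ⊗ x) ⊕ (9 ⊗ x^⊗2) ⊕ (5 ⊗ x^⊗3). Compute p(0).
p(0) = 1

A tropical monomial a ⊗ x^⊗i evaluates to a + i · x. Evaluating each term at x = 0:
  Term 0 contributes 1 + 0 · 0 = 1
  Term 1 contributes 9 + 1 · 0 = 9
  Term 2 contributes 9 + 2 · 0 = 9
  Term 3 contributes 5 + 3 · 0 = 5
p(0) = ⊕ of these = min[1, 9, 9, 5] = 1.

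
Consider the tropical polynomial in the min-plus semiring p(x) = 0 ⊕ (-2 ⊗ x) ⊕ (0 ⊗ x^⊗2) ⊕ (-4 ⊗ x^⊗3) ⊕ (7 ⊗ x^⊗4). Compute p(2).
p(2) = 0

A tropical monomial a ⊗ x^⊗i evaluates to a + i · x. Evaluating each term at x = 2:
  Term 0 contributes 0 + 0 · 2 = 0
  Term 1 contributes -2 + 1 · 2 = 0
  Term 2 contributes 0 + 2 · 2 = 4
  Term 3 contributes -4 + 3 · 2 = 2
  Term 4 contributes 7 + 4 · 2 = 15
p(2) = ⊕ of these = min[0, 0, 4, 2, 15] = 0.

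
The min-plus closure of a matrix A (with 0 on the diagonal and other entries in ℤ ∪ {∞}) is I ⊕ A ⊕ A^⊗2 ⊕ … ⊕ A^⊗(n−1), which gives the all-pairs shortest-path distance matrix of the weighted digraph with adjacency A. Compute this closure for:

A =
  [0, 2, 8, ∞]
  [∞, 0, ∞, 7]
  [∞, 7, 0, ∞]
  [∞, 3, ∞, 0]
Closure =
  [0, 2, 8, 9]
  [∞, 0, ∞, 7]
  [∞, 7, 0, 14]
  [∞, 3, ∞, 0]

This is the Floyd-Warshall all-pairs shortest-path computation. For each intermediate vertex k = 0, 1, …, 3, update dist[i][j] ← min(dist[i][j], dist[i][k] + dist[k][j]). The final matrix gives, for each (i, j), the minimum total weight of any directed path from i to j (possibly empty when i = j).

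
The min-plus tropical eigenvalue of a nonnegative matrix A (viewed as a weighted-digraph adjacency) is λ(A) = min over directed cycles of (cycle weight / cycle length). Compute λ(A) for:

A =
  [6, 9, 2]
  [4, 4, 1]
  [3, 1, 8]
λ(A) = 1

Enumerate directed cycles and compute their means (weight / length). Sample:
  cycle 0 → 0: weight = 6, length = 1, mean = 6/1 ≈ 6.000
  cycle 1 → 1: weight = 4, length = 1, mean = 4/1 ≈ 4.000
  cycle 2 → 2: weight = 8, length = 1, mean = 8/1 ≈ 8.000
  cycle 0 → 1 → 0: weight = 13, length = 2, mean = 13/2 ≈ 6.500
  cycle 0 → 2 → 0: weight = 5, length = 2, mean = 5/2 ≈ 2.500
  cycle 1 → 0 → 1: weight = 13, length = 2, mean = 13/2 ≈ 6.500
Minimum mean = 1.000, attained e.g. along the cycle 1 → 2 → 1 with weight 2 and length 2. So λ(A) = 2/2 = 1.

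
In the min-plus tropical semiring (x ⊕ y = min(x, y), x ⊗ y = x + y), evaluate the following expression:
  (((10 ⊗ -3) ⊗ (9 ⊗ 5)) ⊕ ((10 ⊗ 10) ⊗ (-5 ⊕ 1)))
(((10 ⊗ -3) ⊗ (9 ⊗ 5)) ⊕ ((10 ⊗ 10) ⊗ (-5 ⊕ 1))) = 15

Expand innermost to outermost. Recall ⊕ takes the minimum of its arguments and ⊗ takes their sum. Working out the expression (((10 ⊗ -3) ⊗ (9 ⊗ 5)) ⊕ ((10 ⊗ 10) ⊗ (-5 ⊕ 1))) gives 15.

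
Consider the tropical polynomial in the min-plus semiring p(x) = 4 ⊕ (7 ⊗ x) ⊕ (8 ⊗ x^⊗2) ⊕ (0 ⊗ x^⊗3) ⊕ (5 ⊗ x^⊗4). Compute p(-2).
p(-2) = -6

A tropical monomial a ⊗ x^⊗i evaluates to a + i · x. Evaluating each term at x = -2:
  Term 0 contributes 4 + 0 · -2 = 4
  Term 1 contributes 7 + 1 · -2 = 5
  Term 2 contributes 8 + 2 · -2 = 4
  Term 3 contributes 0 + 3 · -2 = -6
  Term 4 contributes 5 + 4 · -2 = -3
p(-2) = ⊕ of these = min[4, 5, 4, -6, -3] = -6.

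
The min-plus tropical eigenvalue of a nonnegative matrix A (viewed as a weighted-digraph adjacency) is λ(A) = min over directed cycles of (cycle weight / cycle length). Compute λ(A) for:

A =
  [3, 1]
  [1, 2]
λ(A) = 1

Enumerate directed cycles and compute their means (weight / length). Sample:
  cycle 0 → 0: weight = 3, length = 1, mean = 3/1 ≈ 3.000
  cycle 1 → 1: weight = 2, length = 1, mean = 2/1 ≈ 2.000
  cycle 0 → 1 → 0: weight = 2, length = 2, mean = 2/2 ≈ 1.000
  cycle 1 → 0 → 1: weight = 2, length = 2, mean = 2/2 ≈ 1.000
Minimum mean = 1.000, attained e.g. along the cycle 0 → 1 → 0 with weight 2 and length 2. So λ(A) = 2/2 = 1.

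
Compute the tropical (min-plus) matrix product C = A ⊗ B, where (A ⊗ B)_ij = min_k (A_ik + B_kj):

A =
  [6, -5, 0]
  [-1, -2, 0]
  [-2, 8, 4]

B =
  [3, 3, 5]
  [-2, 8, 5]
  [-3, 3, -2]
A ⊗ B =
  [-7, 3, -2]
  [-4, 2, -2]
  [1, 1, 2]

Apply the min-plus product entry-by-entry:
  C[0][0] = min over k of (A[0][0] + B[0][0] = 6 + 3 = 9, A[0][1] + B[1][0] = -5 + -2 = -7, A[0][2] + B[2][0] = 0 + -3 = -3) = -7 (attained at k = 1)
  C[0][1] = min over k of (A[0][0] + B[0][1] = 6 + 3 = 9, A[0][1] + B[1][1] = -5 + 8 = 3, A[0][2] + B[2][1] = 0 + 3 = 3) = 3 (attained at k = 1)
  C[0][2] = min over k of (A[0][0] + B[0][2] = 6 + 5 = 11, A[0][1] + B[1][2] = -5 + 5 = 0, A[0][2] + B[2][2] = 0 + -2 = -2) = -2 (attained at k = 2)
  C[1][0] = min over k of (A[1][0] + B[0][0] = -1 + 3 = 2, A[1][1] + B[1][0] = -2 + -2 = -4, A[1][2] + B[2][0] = 0 + -3 = -3) = -4 (attained at k = 1)
  C[1][1] = min over k of (A[1][0] + B[0][1] = -1 + 3 = 2, A[1][1] + B[1][1] = -2 + 8 = 6, A[1][2] + B[2][1] = 0 + 3 = 3) = 2 (attained at k = 0)
  C[1][2] = min over k of (A[1][0] + B[0][2] = -1 + 5 = 4, A[1][1] + B[1][2] = -2 + 5 = 3, A[1][2] + B[2][2] = 0 + -2 = -2) = -2 (attained at k = 2)
  C[2][0] = min over k of (A[2][0] + B[0][0] = -2 + 3 = 1, A[2][1] + B[1][0] = 8 + -2 = 6, A[2][2] + B[2][0] = 4 + -3 = 1) = 1 (attained at k = 0)
  C[2][1] = min over k of (A[2][0] + B[0][1] = -2 + 3 = 1, A[2][1] + B[1][1] = 8 + 8 = 16, A[2][2] + B[2][1] = 4 + 3 = 7) = 1 (attained at k = 0)
  C[2][2] = min over k of (A[2][0] + B[0][2] = -2 + 5 = 3, A[2][1] + B[1][2] = 8 + 5 = 13, A[2][2] + B[2][2] = 4 + -2 = 2) = 2 (attained at k = 2)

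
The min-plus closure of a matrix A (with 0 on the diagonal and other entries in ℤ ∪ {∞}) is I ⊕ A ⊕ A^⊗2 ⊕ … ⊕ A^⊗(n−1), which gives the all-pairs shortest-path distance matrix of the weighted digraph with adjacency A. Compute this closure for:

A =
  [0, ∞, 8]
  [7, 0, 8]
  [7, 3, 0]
Closure =
  [0, 11, 8]
  [7, 0, 8]
  [7, 3, 0]

This is the Floyd-Warshall all-pairs shortest-path computation. For each intermediate vertex k = 0, 1, …, 2, update dist[i][j] ← min(dist[i][j], dist[i][k] + dist[k][j]). The final matrix gives, for each (i, j), the minimum total weight of any directed path from i to j (possibly empty when i = j).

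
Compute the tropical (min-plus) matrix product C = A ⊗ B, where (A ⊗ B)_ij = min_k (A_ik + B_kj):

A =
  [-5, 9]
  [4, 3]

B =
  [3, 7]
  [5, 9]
A ⊗ B =
  [-2, 2]
  [7, 11]

Apply the min-plus product entry-by-entry:
  C[0][0] = min over k of (A[0][0] + B[0][0] = -5 + 3 = -2, A[0][1] + B[1][0] = 9 + 5 = 14) = -2 (attained at k = 0)
  C[0][1] = min over k of (A[0][0] + B[0][1] = -5 + 7 = 2, A[0][1] + B[1][1] = 9 + 9 = 18) = 2 (attained at k = 0)
  C[1][0] = min over k of (A[1][0] + B[0][0] = 4 + 3 = 7, A[1][1] + B[1][0] = 3 + 5 = 8) = 7 (attained at k = 0)
  C[1][1] = min over k of (A[1][0] + B[0][1] = 4 + 7 = 11, A[1][1] + B[1][1] = 3 + 9 = 12) = 11 (attained at k = 0)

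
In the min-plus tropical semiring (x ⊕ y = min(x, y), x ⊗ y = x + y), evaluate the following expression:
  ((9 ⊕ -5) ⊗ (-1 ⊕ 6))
((9 ⊕ -5) ⊗ (-1 ⊕ 6)) = -6

Expand innermost to outermost. Recall ⊕ takes the minimum of its arguments and ⊗ takes their sum. Working out the expression ((9 ⊕ -5) ⊗ (-1 ⊕ 6)) gives -6.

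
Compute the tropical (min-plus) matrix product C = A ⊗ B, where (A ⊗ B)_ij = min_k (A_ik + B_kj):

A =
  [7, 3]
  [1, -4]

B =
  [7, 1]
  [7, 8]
A ⊗ B =
  [10, 8]
  [3, 2]

Apply the min-plus product entry-by-entry:
  C[0][0] = min over k of (A[0][0] + B[0][0] = 7 + 7 = 14, A[0][1] + B[1][0] = 3 + 7 = 10) = 10 (attained at k = 1)
  C[0][1] = min over k of (A[0][0] + B[0][1] = 7 + 1 = 8, A[0][1] + B[1][1] = 3 + 8 = 11) = 8 (attained at k = 0)
  C[1][0] = min over k of (A[1][0] + B[0][0] = 1 + 7 = 8, A[1][1] + B[1][0] = -4 + 7 = 3) = 3 (attained at k = 1)
  C[1][1] = min over k of (A[1][0] + B[0][1] = 1 + 1 = 2, A[1][1] + B[1][1] = -4 + 8 = 4) = 2 (attained at k = 0)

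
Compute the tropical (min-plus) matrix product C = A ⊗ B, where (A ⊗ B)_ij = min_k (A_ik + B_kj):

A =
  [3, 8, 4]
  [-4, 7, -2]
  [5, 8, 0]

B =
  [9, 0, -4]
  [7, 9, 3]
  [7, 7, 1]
A ⊗ B =
  [11, 3, -1]
  [5, -4, -8]
  [7, 5, 1]

Apply the min-plus product entry-by-entry:
  C[0][0] = min over k of (A[0][0] + B[0][0] = 3 + 9 = 12, A[0][1] + B[1][0] = 8 + 7 = 15, A[0][2] + B[2][0] = 4 + 7 = 11) = 11 (attained at k = 2)
  C[0][1] = min over k of (A[0][0] + B[0][1] = 3 + 0 = 3, A[0][1] + B[1][1] = 8 + 9 = 17, A[0][2] + B[2][1] = 4 + 7 = 11) = 3 (attained at k = 0)
  C[0][2] = min over k of (A[0][0] + B[0][2] = 3 + -4 = -1, A[0][1] + B[1][2] = 8 + 3 = 11, A[0][2] + B[2][2] = 4 + 1 = 5) = -1 (attained at k = 0)
  C[1][0] = min over k of (A[1][0] + B[0][0] = -4 + 9 = 5, A[1][1] + B[1][0] = 7 + 7 = 14, A[1][2] + B[2][0] = -2 + 7 = 5) = 5 (attained at k = 0)
  C[1][1] = min over k of (A[1][0] + B[0][1] = -4 + 0 = -4, A[1][1] + B[1][1] = 7 + 9 = 16, A[1][2] + B[2][1] = -2 + 7 = 5) = -4 (attained at k = 0)
  C[1][2] = min over k of (A[1][0] + B[0][2] = -4 + -4 = -8, A[1][1] + B[1][2] = 7 + 3 = 10, A[1][2] + B[2][2] = -2 + 1 = -1) = -8 (attained at k = 0)
  C[2][0] = min over k of (A[2][0] + B[0][0] = 5 + 9 = 14, A[2][1] + B[1][0] = 8 + 7 = 15, A[2][2] + B[2][0] = 0 + 7 = 7) = 7 (attained at k = 2)
  C[2][1] = min over k of (A[2][0] + B[0][1] = 5 + 0 = 5, A[2][1] + B[1][1] = 8 + 9 = 17, A[2][2] + B[2][1] = 0 + 7 = 7) = 5 (attained at k = 0)
  C[2][2] = min over k of (A[2][0] + B[0][2] = 5 + -4 = 1, A[2][1] + B[1][2] = 8 + 3 = 11, A[2][2] + B[2][2] = 0 + 1 = 1) = 1 (attained at k = 0)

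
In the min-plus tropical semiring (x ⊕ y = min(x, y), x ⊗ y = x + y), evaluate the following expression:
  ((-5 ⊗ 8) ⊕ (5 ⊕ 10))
((-5 ⊗ 8) ⊕ (5 ⊕ 10)) = 3

Expand innermost to outermost. Recall ⊕ takes the minimum of its arguments and ⊗ takes their sum. Working out the expression ((-5 ⊗ 8) ⊕ (5 ⊕ 10)) gives 3.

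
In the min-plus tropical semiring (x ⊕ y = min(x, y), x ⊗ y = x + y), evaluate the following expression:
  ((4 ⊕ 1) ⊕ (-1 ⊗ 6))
((4 ⊕ 1) ⊕ (-1 ⊗ 6)) = 1

Expand innermost to outermost. Recall ⊕ takes the minimum of its arguments and ⊗ takes their sum. Working out the expression ((4 ⊕ 1) ⊕ (-1 ⊗ 6)) gives 1.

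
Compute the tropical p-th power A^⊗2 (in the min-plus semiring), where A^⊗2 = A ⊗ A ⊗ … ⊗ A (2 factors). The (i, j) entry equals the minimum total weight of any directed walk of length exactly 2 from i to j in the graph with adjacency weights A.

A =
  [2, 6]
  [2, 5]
A^⊗2 =
  [4, 8]
  [4, 8]

Each entry (A^⊗2)_ij equals the minimum over all length-2 walks i = v_0 → v_1 → … → v_2 = j of Σ_t A[v_t][v_{t+1}]. For example, for (i, j) = (0, 1) we minimise over 2 possible intermediate vertex sequences; the minimum is 8, attained along the walk 0 → 0 → 1.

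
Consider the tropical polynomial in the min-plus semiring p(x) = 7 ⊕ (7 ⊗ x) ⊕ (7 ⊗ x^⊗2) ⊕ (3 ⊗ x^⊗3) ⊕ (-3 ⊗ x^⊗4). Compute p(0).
p(0) = -3

A tropical monomial a ⊗ x^⊗i evaluates to a + i · x. Evaluating each term at x = 0:
  Term 0 contributes 7 + 0 · 0 = 7
  Term 1 contributes 7 + 1 · 0 = 7
  Term 2 contributes 7 + 2 · 0 = 7
  Term 3 contributes 3 + 3 · 0 = 3
  Term 4 contributes -3 + 4 · 0 = -3
p(0) = ⊕ of these = min[7, 7, 7, 3, -3] = -3.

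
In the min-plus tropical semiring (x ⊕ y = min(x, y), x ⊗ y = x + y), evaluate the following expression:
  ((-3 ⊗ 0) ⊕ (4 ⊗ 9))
((-3 ⊗ 0) ⊕ (4 ⊗ 9)) = -3

Expand innermost to outermost. Recall ⊕ takes the minimum of its arguments and ⊗ takes their sum. Working out the expression ((-3 ⊗ 0) ⊕ (4 ⊗ 9)) gives -3.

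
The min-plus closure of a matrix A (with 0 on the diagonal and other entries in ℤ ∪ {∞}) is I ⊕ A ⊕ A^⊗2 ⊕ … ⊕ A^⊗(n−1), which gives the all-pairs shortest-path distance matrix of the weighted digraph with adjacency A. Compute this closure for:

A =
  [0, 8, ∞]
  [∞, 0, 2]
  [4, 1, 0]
Closure =
  [0, 8, 10]
  [6, 0, 2]
  [4, 1, 0]

This is the Floyd-Warshall all-pairs shortest-path computation. For each intermediate vertex k = 0, 1, …, 2, update dist[i][j] ← min(dist[i][j], dist[i][k] + dist[k][j]). The final matrix gives, for each (i, j), the minimum total weight of any directed path from i to j (possibly empty when i = j).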